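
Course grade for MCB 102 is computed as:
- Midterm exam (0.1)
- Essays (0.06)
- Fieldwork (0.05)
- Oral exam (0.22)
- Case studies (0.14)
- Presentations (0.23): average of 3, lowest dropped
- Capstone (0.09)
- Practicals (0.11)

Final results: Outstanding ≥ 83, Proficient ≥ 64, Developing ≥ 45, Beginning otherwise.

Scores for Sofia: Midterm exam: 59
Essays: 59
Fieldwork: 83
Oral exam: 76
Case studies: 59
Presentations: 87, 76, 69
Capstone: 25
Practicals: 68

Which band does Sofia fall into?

Proficient

Presentations: drop 69 → average of remaining 2 = 163/2 = 81.5
Weighted total:
  Midterm exam 59 × 0.1 = 5.9
  Essays 59 × 0.06 = 3.54
  Fieldwork 83 × 0.05 = 4.15
  Oral exam 76 × 0.22 = 16.72
  Case studies 59 × 0.14 = 8.26
  Presentations 81.5 × 0.23 = 18.745
  Capstone 25 × 0.09 = 2.25
  Practicals 68 × 0.11 = 7.48
Sum = 67.045
67.045 is ≥ 64 and < 83 → Proficient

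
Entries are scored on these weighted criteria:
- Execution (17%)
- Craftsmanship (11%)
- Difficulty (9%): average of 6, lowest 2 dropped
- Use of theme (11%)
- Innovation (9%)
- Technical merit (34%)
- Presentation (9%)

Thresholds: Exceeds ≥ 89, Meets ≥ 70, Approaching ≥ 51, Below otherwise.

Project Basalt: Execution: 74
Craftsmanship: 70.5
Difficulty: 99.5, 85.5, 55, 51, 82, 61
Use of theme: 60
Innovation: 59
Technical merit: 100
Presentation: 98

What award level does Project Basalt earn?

Difficulty: drop 51, 55 → average of remaining 4 = 328/4 = 82
Weighted total:
  Execution 74 × 0.17 = 12.58
  Craftsmanship 70.5 × 0.11 = 7.755
  Difficulty 82 × 0.09 = 7.38
  Use of theme 60 × 0.11 = 6.6
  Innovation 59 × 0.09 = 5.31
  Technical merit 100 × 0.34 = 34
  Presentation 98 × 0.09 = 8.82
Sum = 82.445
82.445 is ≥ 70 and < 89 → Meets

Meets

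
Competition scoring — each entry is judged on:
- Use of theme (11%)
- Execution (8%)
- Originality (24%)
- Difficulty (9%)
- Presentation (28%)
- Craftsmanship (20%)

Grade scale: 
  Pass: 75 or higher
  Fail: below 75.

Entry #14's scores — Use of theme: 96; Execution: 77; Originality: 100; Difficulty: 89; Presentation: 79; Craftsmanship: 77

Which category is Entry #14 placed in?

Pass

Weighted total:
  Use of theme 96 × 0.11 = 10.56
  Execution 77 × 0.08 = 6.16
  Originality 100 × 0.24 = 24
  Difficulty 89 × 0.09 = 8.01
  Presentation 79 × 0.28 = 22.12
  Craftsmanship 77 × 0.2 = 15.4
Sum = 86.25
86.25 ≥ 75 → Pass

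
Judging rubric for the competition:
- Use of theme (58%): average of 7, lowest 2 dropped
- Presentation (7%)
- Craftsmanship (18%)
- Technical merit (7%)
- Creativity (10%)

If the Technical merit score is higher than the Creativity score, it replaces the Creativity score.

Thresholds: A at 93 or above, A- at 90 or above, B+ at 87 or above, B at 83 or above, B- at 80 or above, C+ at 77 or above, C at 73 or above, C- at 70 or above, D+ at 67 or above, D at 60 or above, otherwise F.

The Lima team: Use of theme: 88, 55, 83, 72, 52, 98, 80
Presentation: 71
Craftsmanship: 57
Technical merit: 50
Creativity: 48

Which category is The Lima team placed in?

C-

Use of theme: drop 52, 55 → average of remaining 5 = 421/5 = 84.2
Technical merit (50) > Creativity (48), so Creativity counts as 50.
Weighted total:
  Use of theme 84.2 × 0.58 = 48.836
  Presentation 71 × 0.07 = 4.97
  Craftsmanship 57 × 0.18 = 10.26
  Technical merit 50 × 0.07 = 3.5
  Creativity 50 × 0.1 = 5
Sum = 72.566
72.566 is ≥ 70 and < 73 → C-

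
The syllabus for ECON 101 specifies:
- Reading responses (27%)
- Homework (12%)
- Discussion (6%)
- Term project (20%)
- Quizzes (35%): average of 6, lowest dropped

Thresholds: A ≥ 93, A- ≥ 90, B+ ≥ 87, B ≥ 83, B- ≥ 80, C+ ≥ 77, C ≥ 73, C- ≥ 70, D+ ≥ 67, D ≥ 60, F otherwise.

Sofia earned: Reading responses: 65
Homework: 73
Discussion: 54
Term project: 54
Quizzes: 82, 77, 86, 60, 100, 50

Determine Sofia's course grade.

Quizzes: drop 50 → average of remaining 5 = 405/5 = 81
Weighted total:
  Reading responses 65 × 0.27 = 17.55
  Homework 73 × 0.12 = 8.76
  Discussion 54 × 0.06 = 3.24
  Term project 54 × 0.2 = 10.8
  Quizzes 81 × 0.35 = 28.35
Sum = 68.7
68.7 is ≥ 67 and < 70 → D+

D+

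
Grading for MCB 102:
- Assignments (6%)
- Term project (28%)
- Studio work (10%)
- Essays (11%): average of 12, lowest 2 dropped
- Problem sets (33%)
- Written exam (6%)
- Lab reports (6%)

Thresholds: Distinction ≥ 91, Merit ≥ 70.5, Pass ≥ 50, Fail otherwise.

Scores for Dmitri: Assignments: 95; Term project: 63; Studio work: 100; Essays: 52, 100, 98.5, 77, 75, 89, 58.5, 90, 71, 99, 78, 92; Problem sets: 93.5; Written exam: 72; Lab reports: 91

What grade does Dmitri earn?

Essays: drop 52, 58.5 → average of remaining 10 = 869.5/10 = 86.95
Weighted total:
  Assignments 95 × 0.06 = 5.7
  Term project 63 × 0.28 = 17.64
  Studio work 100 × 0.1 = 10
  Essays 86.95 × 0.11 = 9.5645
  Problem sets 93.5 × 0.33 = 30.855
  Written exam 72 × 0.06 = 4.32
  Lab reports 91 × 0.06 = 5.46
Sum = 83.5395
83.5395 is ≥ 70.5 and < 91 → Merit

Merit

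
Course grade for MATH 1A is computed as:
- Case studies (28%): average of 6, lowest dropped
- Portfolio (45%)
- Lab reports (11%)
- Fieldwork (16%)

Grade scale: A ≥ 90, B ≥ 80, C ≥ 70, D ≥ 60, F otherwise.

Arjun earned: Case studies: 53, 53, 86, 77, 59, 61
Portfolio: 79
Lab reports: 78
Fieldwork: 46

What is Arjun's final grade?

Case studies: drop 53 → average of remaining 5 = 336/5 = 67.2
Weighted total:
  Case studies 67.2 × 0.28 = 18.816
  Portfolio 79 × 0.45 = 35.55
  Lab reports 78 × 0.11 = 8.58
  Fieldwork 46 × 0.16 = 7.36
Sum = 70.306
70.306 is ≥ 70 and < 80 → C

C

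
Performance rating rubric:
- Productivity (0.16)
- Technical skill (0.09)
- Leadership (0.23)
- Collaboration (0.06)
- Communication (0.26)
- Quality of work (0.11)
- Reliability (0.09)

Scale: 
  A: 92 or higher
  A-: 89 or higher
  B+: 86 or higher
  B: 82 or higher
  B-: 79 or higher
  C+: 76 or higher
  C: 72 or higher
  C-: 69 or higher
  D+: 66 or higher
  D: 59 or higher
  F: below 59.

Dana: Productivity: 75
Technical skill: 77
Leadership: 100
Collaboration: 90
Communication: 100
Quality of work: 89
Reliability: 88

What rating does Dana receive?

Weighted total:
  Productivity 75 × 0.16 = 12
  Technical skill 77 × 0.09 = 6.93
  Leadership 100 × 0.23 = 23
  Collaboration 90 × 0.06 = 5.4
  Communication 100 × 0.26 = 26
  Quality of work 89 × 0.11 = 9.79
  Reliability 88 × 0.09 = 7.92
Sum = 91.04
91.04 is ≥ 89 and < 92 → A-

A-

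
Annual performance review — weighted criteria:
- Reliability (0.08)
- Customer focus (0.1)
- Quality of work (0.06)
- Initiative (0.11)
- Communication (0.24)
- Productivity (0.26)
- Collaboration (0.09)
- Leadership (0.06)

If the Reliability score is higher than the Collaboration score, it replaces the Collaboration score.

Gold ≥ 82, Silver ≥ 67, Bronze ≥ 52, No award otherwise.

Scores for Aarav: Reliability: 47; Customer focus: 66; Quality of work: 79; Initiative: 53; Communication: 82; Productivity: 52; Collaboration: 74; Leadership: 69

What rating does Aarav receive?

Reliability (47) ≤ Collaboration (74), so Collaboration stays at 74.
Weighted total:
  Reliability 47 × 0.08 = 3.76
  Customer focus 66 × 0.1 = 6.6
  Quality of work 79 × 0.06 = 4.74
  Initiative 53 × 0.11 = 5.83
  Communication 82 × 0.24 = 19.68
  Productivity 52 × 0.26 = 13.52
  Collaboration 74 × 0.09 = 6.66
  Leadership 69 × 0.06 = 4.14
Sum = 64.93
64.93 is ≥ 52 and < 67 → Bronze

Bronze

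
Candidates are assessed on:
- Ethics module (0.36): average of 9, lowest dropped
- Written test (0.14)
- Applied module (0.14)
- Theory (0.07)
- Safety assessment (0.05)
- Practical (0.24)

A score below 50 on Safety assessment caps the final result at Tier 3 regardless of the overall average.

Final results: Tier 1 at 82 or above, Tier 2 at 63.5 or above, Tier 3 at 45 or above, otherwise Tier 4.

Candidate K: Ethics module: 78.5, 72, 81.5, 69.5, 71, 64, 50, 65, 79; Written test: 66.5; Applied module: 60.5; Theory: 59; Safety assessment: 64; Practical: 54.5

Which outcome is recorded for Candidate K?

Ethics module: drop 50 → average of remaining 8 = 580.5/8 = 72.5625
Safety assessment score 64 ≥ 50: minimum met.
Weighted total:
  Ethics module 72.5625 × 0.36 = 26.1225
  Written test 66.5 × 0.14 = 9.31
  Applied module 60.5 × 0.14 = 8.47
  Theory 59 × 0.07 = 4.13
  Safety assessment 64 × 0.05 = 3.2
  Practical 54.5 × 0.24 = 13.08
Sum = 64.3125
64.3125 is ≥ 63.5 and < 82 → Tier 2

Tier 2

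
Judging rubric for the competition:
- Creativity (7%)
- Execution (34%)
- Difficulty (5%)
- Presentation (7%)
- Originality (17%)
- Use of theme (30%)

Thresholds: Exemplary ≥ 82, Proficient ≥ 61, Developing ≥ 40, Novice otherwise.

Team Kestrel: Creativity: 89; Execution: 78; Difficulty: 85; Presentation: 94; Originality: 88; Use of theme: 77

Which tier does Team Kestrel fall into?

Weighted total:
  Creativity 89 × 0.07 = 6.23
  Execution 78 × 0.34 = 26.52
  Difficulty 85 × 0.05 = 4.25
  Presentation 94 × 0.07 = 6.58
  Originality 88 × 0.17 = 14.96
  Use of theme 77 × 0.3 = 23.1
Sum = 81.64
81.64 is ≥ 61 and < 82 → Proficient

Proficient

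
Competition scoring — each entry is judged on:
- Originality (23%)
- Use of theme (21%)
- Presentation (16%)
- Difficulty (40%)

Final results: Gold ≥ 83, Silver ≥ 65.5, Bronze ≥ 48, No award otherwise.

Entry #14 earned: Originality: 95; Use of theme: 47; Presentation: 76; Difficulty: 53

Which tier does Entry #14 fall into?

Bronze

Weighted total:
  Originality 95 × 0.23 = 21.85
  Use of theme 47 × 0.21 = 9.87
  Presentation 76 × 0.16 = 12.16
  Difficulty 53 × 0.4 = 21.2
Sum = 65.08
65.08 is ≥ 48 and < 65.5 → Bronze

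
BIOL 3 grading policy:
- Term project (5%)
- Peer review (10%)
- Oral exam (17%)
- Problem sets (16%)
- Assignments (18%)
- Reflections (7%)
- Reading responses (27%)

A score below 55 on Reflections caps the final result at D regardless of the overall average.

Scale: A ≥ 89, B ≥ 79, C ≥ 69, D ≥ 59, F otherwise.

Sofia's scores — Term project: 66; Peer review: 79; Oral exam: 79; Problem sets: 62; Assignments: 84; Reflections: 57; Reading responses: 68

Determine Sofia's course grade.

Reflections score 57 ≥ 55: minimum met.
Weighted total:
  Term project 66 × 0.05 = 3.3
  Peer review 79 × 0.1 = 7.9
  Oral exam 79 × 0.17 = 13.43
  Problem sets 62 × 0.16 = 9.92
  Assignments 84 × 0.18 = 15.12
  Reflections 57 × 0.07 = 3.99
  Reading responses 68 × 0.27 = 18.36
Sum = 72.02
72.02 is ≥ 69 and < 79 → C

C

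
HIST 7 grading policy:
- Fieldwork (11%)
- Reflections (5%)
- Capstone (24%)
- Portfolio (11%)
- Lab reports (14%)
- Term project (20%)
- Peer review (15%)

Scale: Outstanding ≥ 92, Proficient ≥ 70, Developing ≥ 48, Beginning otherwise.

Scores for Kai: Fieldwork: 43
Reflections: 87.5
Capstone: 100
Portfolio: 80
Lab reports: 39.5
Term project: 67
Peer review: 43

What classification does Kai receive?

Weighted total:
  Fieldwork 43 × 0.11 = 4.73
  Reflections 87.5 × 0.05 = 4.375
  Capstone 100 × 0.24 = 24
  Portfolio 80 × 0.11 = 8.8
  Lab reports 39.5 × 0.14 = 5.53
  Term project 67 × 0.2 = 13.4
  Peer review 43 × 0.15 = 6.45
Sum = 67.285
67.285 is ≥ 48 and < 70 → Developing

Developing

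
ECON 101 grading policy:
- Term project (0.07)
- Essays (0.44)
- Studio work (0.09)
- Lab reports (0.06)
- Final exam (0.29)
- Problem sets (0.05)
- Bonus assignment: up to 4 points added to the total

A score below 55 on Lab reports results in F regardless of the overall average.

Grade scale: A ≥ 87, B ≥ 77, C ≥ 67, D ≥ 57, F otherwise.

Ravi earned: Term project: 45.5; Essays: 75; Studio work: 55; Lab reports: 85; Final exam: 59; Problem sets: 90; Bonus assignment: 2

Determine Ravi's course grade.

Lab reports score 85 ≥ 55: minimum met.
Weighted total:
  Term project 45.5 × 0.07 = 3.185
  Essays 75 × 0.44 = 33
  Studio work 55 × 0.09 = 4.95
  Lab reports 85 × 0.06 = 5.1
  Final exam 59 × 0.29 = 17.11
  Problem sets 90 × 0.05 = 4.5
Sum = 67.845
Bonus assignment: 67.845 + 2 = 69.845
69.845 is ≥ 67 and < 77 → C

C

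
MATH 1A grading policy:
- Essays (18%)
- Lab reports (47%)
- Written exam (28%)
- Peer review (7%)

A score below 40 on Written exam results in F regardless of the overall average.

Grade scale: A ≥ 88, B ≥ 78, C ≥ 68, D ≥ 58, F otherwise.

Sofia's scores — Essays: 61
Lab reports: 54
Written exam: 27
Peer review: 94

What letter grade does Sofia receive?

Written exam score 27 < 40: minimum not met.
Weighted total:
  Essays 61 × 0.18 = 10.98
  Lab reports 54 × 0.47 = 25.38
  Written exam 27 × 0.28 = 7.56
  Peer review 94 × 0.07 = 6.58
Sum = 50.5
Because the Written exam minimum was not met, the result is F.

F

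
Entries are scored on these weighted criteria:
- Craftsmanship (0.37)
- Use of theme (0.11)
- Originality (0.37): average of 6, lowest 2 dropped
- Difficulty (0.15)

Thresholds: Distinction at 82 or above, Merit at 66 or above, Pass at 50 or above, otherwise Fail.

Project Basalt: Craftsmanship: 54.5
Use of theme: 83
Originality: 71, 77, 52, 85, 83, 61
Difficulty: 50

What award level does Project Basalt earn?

Originality: drop 52, 61 → average of remaining 4 = 316/4 = 79
Weighted total:
  Craftsmanship 54.5 × 0.37 = 20.165
  Use of theme 83 × 0.11 = 9.13
  Originality 79 × 0.37 = 29.23
  Difficulty 50 × 0.15 = 7.5
Sum = 66.025
66.025 is ≥ 66 and < 82 → Merit

Merit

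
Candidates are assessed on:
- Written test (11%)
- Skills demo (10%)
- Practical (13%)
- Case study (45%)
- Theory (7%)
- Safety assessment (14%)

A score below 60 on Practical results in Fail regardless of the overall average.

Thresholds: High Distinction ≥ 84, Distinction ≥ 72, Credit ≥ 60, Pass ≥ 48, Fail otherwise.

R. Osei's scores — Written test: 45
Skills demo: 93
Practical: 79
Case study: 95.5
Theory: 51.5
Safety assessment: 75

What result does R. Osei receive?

Practical score 79 ≥ 60: minimum met.
Weighted total:
  Written test 45 × 0.11 = 4.95
  Skills demo 93 × 0.1 = 9.3
  Practical 79 × 0.13 = 10.27
  Case study 95.5 × 0.45 = 42.975
  Theory 51.5 × 0.07 = 3.605
  Safety assessment 75 × 0.14 = 10.5
Sum = 81.6
81.6 is ≥ 72 and < 84 → Distinction

Distinction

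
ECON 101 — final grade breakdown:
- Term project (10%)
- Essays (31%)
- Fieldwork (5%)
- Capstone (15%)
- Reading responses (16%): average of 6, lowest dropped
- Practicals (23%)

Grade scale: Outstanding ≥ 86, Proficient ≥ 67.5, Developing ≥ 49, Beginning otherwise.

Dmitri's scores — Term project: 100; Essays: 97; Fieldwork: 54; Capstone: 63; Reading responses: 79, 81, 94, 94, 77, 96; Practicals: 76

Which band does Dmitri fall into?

Reading responses: drop 77 → average of remaining 5 = 444/5 = 88.8
Weighted total:
  Term project 100 × 0.1 = 10
  Essays 97 × 0.31 = 30.07
  Fieldwork 54 × 0.05 = 2.7
  Capstone 63 × 0.15 = 9.45
  Reading responses 88.8 × 0.16 = 14.208
  Practicals 76 × 0.23 = 17.48
Sum = 83.908
83.908 is ≥ 67.5 and < 86 → Proficient

Proficient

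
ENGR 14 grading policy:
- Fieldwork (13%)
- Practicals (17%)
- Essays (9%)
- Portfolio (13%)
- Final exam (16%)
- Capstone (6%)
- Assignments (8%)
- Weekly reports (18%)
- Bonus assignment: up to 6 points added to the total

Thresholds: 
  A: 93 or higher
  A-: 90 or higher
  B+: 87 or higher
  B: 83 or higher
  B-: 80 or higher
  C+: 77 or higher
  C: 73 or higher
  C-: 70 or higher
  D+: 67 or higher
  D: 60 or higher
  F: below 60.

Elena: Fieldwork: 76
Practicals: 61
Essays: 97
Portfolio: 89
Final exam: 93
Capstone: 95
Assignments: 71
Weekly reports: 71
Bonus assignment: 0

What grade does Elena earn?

C+

Weighted total:
  Fieldwork 76 × 0.13 = 9.88
  Practicals 61 × 0.17 = 10.37
  Essays 97 × 0.09 = 8.73
  Portfolio 89 × 0.13 = 11.57
  Final exam 93 × 0.16 = 14.88
  Capstone 95 × 0.06 = 5.7
  Assignments 71 × 0.08 = 5.68
  Weekly reports 71 × 0.18 = 12.78
Sum = 79.59
Bonus assignment: 79.59 + 0 = 79.59
79.59 is ≥ 77 and < 80 → C+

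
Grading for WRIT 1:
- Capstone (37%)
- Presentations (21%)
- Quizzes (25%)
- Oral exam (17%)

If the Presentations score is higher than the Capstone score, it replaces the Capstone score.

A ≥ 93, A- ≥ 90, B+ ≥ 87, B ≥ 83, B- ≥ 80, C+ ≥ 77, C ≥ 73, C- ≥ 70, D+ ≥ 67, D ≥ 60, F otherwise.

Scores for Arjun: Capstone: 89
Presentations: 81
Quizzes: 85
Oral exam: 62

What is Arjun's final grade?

Presentations (81) ≤ Capstone (89), so Capstone stays at 89.
Weighted total:
  Capstone 89 × 0.37 = 32.93
  Presentations 81 × 0.21 = 17.01
  Quizzes 85 × 0.25 = 21.25
  Oral exam 62 × 0.17 = 10.54
Sum = 81.73
81.73 is ≥ 80 and < 83 → B-

B-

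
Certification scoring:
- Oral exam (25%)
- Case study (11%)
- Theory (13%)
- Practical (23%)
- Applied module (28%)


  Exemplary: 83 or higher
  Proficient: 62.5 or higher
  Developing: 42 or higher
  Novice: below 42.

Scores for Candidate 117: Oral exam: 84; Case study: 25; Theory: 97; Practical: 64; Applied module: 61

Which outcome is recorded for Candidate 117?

Proficient

Weighted total:
  Oral exam 84 × 0.25 = 21
  Case study 25 × 0.11 = 2.75
  Theory 97 × 0.13 = 12.61
  Practical 64 × 0.23 = 14.72
  Applied module 61 × 0.28 = 17.08
Sum = 68.16
68.16 is ≥ 62.5 and < 83 → Proficient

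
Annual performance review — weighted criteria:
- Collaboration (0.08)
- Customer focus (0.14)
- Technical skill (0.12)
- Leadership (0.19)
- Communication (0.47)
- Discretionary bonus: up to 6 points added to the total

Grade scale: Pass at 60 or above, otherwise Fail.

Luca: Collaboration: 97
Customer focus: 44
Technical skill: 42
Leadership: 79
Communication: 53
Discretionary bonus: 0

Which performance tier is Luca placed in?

Fail

Weighted total:
  Collaboration 97 × 0.08 = 7.76
  Customer focus 44 × 0.14 = 6.16
  Technical skill 42 × 0.12 = 5.04
  Leadership 79 × 0.19 = 15.01
  Communication 53 × 0.47 = 24.91
Sum = 58.88
Discretionary bonus: 58.88 + 0 = 58.88
58.88 < 60 → Fail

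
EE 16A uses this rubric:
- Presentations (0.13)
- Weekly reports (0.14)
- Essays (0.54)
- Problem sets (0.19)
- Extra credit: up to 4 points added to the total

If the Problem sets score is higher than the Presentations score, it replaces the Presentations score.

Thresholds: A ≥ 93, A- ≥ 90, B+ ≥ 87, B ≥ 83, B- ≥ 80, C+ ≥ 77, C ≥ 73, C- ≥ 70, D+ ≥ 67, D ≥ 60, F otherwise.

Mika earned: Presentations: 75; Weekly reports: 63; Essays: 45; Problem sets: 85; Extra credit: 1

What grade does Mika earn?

D

Problem sets (85) > Presentations (75), so Presentations counts as 85.
Weighted total:
  Presentations 85 × 0.13 = 11.05
  Weekly reports 63 × 0.14 = 8.82
  Essays 45 × 0.54 = 24.3
  Problem sets 85 × 0.19 = 16.15
Sum = 60.32
Extra credit: 60.32 + 1 = 61.32
61.32 is ≥ 60 and < 67 → D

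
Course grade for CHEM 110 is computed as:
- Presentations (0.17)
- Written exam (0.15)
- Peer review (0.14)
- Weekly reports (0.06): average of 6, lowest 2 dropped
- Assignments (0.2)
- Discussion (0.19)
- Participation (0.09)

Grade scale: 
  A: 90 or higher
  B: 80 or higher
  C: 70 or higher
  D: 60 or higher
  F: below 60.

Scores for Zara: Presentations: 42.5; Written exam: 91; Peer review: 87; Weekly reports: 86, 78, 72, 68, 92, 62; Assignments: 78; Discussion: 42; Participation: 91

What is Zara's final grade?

Weekly reports: drop 62, 68 → average of remaining 4 = 328/4 = 82
Weighted total:
  Presentations 42.5 × 0.17 = 7.225
  Written exam 91 × 0.15 = 13.65
  Peer review 87 × 0.14 = 12.18
  Weekly reports 82 × 0.06 = 4.92
  Assignments 78 × 0.2 = 15.6
  Discussion 42 × 0.19 = 7.98
  Participation 91 × 0.09 = 8.19
Sum = 69.745
69.745 is ≥ 60 and < 70 → D

D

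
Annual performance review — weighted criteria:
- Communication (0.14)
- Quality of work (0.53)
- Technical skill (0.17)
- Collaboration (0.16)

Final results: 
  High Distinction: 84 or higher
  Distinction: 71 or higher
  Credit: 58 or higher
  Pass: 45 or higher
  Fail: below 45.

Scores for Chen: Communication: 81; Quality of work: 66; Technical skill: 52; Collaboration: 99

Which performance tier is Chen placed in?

Distinction

Weighted total:
  Communication 81 × 0.14 = 11.34
  Quality of work 66 × 0.53 = 34.98
  Technical skill 52 × 0.17 = 8.84
  Collaboration 99 × 0.16 = 15.84
Sum = 71
71 is ≥ 71 and < 84 → Distinction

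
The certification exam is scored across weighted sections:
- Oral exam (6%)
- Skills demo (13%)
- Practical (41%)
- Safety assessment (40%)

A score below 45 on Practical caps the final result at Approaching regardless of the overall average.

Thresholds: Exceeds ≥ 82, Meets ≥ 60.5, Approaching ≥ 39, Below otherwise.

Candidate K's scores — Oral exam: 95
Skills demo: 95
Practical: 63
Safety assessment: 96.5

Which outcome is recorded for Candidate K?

Exceeds

Practical score 63 ≥ 45: minimum met.
Weighted total:
  Oral exam 95 × 0.06 = 5.7
  Skills demo 95 × 0.13 = 12.35
  Practical 63 × 0.41 = 25.83
  Safety assessment 96.5 × 0.4 = 38.6
Sum = 82.48
82.48 ≥ 82 → Exceeds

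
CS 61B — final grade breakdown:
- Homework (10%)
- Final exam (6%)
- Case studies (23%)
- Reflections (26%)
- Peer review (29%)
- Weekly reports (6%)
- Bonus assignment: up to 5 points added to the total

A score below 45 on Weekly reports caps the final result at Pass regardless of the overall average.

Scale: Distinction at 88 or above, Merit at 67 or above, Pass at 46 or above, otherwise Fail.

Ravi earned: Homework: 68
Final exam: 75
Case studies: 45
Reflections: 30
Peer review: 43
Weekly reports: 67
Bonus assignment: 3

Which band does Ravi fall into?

Pass

Weekly reports score 67 ≥ 45: minimum met.
Weighted total:
  Homework 68 × 0.1 = 6.8
  Final exam 75 × 0.06 = 4.5
  Case studies 45 × 0.23 = 10.35
  Reflections 30 × 0.26 = 7.8
  Peer review 43 × 0.29 = 12.47
  Weekly reports 67 × 0.06 = 4.02
Sum = 45.94
Bonus assignment: 45.94 + 3 = 48.94
48.94 is ≥ 46 and < 67 → Pass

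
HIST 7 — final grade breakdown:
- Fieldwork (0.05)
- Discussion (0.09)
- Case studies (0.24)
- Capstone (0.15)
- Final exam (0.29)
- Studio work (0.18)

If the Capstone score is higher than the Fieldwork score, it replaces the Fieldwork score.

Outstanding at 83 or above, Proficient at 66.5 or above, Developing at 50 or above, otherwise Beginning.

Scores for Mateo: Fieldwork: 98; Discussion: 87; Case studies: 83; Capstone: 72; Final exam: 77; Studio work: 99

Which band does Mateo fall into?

Outstanding

Capstone (72) ≤ Fieldwork (98), so Fieldwork stays at 98.
Weighted total:
  Fieldwork 98 × 0.05 = 4.9
  Discussion 87 × 0.09 = 7.83
  Case studies 83 × 0.24 = 19.92
  Capstone 72 × 0.15 = 10.8
  Final exam 77 × 0.29 = 22.33
  Studio work 99 × 0.18 = 17.82
Sum = 83.6
83.6 ≥ 83 → Outstanding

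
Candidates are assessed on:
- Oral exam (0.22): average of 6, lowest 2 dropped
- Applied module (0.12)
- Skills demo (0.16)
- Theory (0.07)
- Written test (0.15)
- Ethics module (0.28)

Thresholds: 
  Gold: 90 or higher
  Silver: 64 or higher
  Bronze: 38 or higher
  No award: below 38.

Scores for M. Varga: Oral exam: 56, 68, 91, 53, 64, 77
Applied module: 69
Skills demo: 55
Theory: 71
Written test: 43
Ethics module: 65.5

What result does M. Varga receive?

Oral exam: drop 53, 56 → average of remaining 4 = 300/4 = 75
Weighted total:
  Oral exam 75 × 0.22 = 16.5
  Applied module 69 × 0.12 = 8.28
  Skills demo 55 × 0.16 = 8.8
  Theory 71 × 0.07 = 4.97
  Written test 43 × 0.15 = 6.45
  Ethics module 65.5 × 0.28 = 18.34
Sum = 63.34
63.34 is ≥ 38 and < 64 → Bronze

Bronze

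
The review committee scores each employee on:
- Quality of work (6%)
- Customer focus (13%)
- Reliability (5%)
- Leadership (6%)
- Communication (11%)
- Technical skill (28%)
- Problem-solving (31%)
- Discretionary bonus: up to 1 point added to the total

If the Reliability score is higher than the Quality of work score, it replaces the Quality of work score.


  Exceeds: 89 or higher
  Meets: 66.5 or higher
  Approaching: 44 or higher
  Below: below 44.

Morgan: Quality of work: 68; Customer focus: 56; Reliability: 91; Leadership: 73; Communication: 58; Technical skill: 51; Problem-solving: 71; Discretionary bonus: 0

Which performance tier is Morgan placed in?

Approaching

Reliability (91) > Quality of work (68), so Quality of work counts as 91.
Weighted total:
  Quality of work 91 × 0.06 = 5.46
  Customer focus 56 × 0.13 = 7.28
  Reliability 91 × 0.05 = 4.55
  Leadership 73 × 0.06 = 4.38
  Communication 58 × 0.11 = 6.38
  Technical skill 51 × 0.28 = 14.28
  Problem-solving 71 × 0.31 = 22.01
Sum = 64.34
Discretionary bonus: 64.34 + 0 = 64.34
64.34 is ≥ 44 and < 66.5 → Approaching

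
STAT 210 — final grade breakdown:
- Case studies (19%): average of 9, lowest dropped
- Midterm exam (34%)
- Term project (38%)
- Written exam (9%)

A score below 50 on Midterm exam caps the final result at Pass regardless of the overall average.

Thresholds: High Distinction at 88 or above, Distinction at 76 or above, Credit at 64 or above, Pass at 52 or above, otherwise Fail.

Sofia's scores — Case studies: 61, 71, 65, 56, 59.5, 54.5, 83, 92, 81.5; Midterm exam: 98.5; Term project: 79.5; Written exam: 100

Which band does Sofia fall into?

Case studies: drop 54.5 → average of remaining 8 = 569/8 = 71.125
Midterm exam score 98.5 ≥ 50: minimum met.
Weighted total:
  Case studies 71.125 × 0.19 = 13.51375
  Midterm exam 98.5 × 0.34 = 33.49
  Term project 79.5 × 0.38 = 30.21
  Written exam 100 × 0.09 = 9
Sum = 86.21375
86.21375 is ≥ 76 and < 88 → Distinction

Distinction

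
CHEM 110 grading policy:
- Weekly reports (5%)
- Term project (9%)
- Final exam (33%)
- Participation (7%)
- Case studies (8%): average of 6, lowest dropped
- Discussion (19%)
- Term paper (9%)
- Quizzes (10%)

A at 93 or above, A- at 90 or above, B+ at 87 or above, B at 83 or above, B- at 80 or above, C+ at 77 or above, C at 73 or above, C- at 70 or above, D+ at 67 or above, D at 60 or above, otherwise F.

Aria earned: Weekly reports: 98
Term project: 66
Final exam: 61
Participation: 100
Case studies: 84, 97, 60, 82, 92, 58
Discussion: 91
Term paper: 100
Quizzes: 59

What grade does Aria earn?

Case studies: drop 58 → average of remaining 5 = 415/5 = 83
Weighted total:
  Weekly reports 98 × 0.05 = 4.9
  Term project 66 × 0.09 = 5.94
  Final exam 61 × 0.33 = 20.13
  Participation 100 × 0.07 = 7
  Case studies 83 × 0.08 = 6.64
  Discussion 91 × 0.19 = 17.29
  Term paper 100 × 0.09 = 9
  Quizzes 59 × 0.1 = 5.9
Sum = 76.8
76.8 is ≥ 73 and < 77 → C

C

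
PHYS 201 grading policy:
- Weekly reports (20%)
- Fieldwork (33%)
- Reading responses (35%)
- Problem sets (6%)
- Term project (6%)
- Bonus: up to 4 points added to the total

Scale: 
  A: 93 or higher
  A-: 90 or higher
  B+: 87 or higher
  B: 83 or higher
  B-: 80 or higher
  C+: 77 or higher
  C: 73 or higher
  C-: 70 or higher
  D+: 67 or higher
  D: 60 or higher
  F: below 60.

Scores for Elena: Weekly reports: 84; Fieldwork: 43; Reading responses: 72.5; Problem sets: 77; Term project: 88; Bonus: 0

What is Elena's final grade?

Weighted total:
  Weekly reports 84 × 0.2 = 16.8
  Fieldwork 43 × 0.33 = 14.19
  Reading responses 72.5 × 0.35 = 25.375
  Problem sets 77 × 0.06 = 4.62
  Term project 88 × 0.06 = 5.28
Sum = 66.265
Bonus: 66.265 + 0 = 66.265
66.265 is ≥ 60 and < 67 → D

D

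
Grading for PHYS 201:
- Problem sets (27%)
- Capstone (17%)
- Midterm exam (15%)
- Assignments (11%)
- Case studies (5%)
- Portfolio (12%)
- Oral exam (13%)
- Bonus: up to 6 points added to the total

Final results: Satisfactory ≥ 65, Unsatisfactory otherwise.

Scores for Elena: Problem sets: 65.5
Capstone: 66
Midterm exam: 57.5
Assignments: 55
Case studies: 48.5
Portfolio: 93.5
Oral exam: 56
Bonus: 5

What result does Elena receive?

Satisfactory

Weighted total:
  Problem sets 65.5 × 0.27 = 17.685
  Capstone 66 × 0.17 = 11.22
  Midterm exam 57.5 × 0.15 = 8.625
  Assignments 55 × 0.11 = 6.05
  Case studies 48.5 × 0.05 = 2.425
  Portfolio 93.5 × 0.12 = 11.22
  Oral exam 56 × 0.13 = 7.28
Sum = 64.505
Bonus: 64.505 + 5 = 69.505
69.505 ≥ 65 → Satisfactory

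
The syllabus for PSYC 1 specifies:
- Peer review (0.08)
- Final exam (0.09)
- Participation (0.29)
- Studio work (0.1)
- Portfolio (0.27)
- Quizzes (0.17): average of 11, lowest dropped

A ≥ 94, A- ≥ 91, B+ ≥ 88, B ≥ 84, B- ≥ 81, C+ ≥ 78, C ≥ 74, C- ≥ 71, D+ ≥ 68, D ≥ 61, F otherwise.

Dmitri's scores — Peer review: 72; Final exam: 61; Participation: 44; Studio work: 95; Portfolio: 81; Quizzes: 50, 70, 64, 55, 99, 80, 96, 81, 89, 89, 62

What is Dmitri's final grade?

D+

Quizzes: drop 50 → average of remaining 10 = 785/10 = 78.5
Weighted total:
  Peer review 72 × 0.08 = 5.76
  Final exam 61 × 0.09 = 5.49
  Participation 44 × 0.29 = 12.76
  Studio work 95 × 0.1 = 9.5
  Portfolio 81 × 0.27 = 21.87
  Quizzes 78.5 × 0.17 = 13.345
Sum = 68.725
68.725 is ≥ 68 and < 71 → D+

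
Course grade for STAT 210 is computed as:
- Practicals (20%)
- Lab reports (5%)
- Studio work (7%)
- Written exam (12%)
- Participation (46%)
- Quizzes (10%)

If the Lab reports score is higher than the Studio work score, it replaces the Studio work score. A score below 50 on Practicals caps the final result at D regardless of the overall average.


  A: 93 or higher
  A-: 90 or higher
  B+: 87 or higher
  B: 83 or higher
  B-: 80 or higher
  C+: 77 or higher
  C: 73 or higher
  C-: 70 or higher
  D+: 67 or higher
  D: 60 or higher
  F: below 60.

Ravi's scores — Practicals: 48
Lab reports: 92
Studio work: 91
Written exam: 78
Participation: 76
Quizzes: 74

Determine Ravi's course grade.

Lab reports (92) > Studio work (91), so Studio work counts as 92.
Practicals score 48 < 50: minimum not met.
Weighted total:
  Practicals 48 × 0.2 = 9.6
  Lab reports 92 × 0.05 = 4.6
  Studio work 92 × 0.07 = 6.44
  Written exam 78 × 0.12 = 9.36
  Participation 76 × 0.46 = 34.96
  Quizzes 74 × 0.1 = 7.4
Sum = 72.36
72.36 would be C-; cap at D applies → D.

D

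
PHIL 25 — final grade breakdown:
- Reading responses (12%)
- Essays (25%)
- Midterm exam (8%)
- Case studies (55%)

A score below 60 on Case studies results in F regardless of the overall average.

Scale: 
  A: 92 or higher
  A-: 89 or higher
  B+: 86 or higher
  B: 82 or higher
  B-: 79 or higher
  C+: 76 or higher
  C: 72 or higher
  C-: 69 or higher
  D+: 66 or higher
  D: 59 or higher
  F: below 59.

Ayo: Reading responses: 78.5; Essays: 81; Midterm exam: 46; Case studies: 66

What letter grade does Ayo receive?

Case studies score 66 ≥ 60: minimum met.
Weighted total:
  Reading responses 78.5 × 0.12 = 9.42
  Essays 81 × 0.25 = 20.25
  Midterm exam 46 × 0.08 = 3.68
  Case studies 66 × 0.55 = 36.3
Sum = 69.65
69.65 is ≥ 69 and < 72 → C-

C-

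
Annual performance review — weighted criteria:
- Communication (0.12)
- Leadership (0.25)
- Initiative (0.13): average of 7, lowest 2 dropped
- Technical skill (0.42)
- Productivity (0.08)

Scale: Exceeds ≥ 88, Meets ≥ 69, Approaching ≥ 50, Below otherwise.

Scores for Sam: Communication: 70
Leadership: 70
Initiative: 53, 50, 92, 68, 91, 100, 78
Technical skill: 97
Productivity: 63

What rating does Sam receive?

Initiative: drop 50, 53 → average of remaining 5 = 429/5 = 85.8
Weighted total:
  Communication 70 × 0.12 = 8.4
  Leadership 70 × 0.25 = 17.5
  Initiative 85.8 × 0.13 = 11.154
  Technical skill 97 × 0.42 = 40.74
  Productivity 63 × 0.08 = 5.04
Sum = 82.834
82.834 is ≥ 69 and < 88 → Meets

Meets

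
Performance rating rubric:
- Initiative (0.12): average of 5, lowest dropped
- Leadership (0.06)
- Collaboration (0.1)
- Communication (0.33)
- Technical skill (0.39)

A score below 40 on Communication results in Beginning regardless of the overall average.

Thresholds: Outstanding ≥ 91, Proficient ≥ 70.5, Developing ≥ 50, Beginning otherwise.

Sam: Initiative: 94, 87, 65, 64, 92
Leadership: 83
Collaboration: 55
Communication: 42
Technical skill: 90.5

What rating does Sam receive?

Initiative: drop 64 → average of remaining 4 = 338/4 = 84.5
Communication score 42 ≥ 40: minimum met.
Weighted total:
  Initiative 84.5 × 0.12 = 10.14
  Leadership 83 × 0.06 = 4.98
  Collaboration 55 × 0.1 = 5.5
  Communication 42 × 0.33 = 13.86
  Technical skill 90.5 × 0.39 = 35.295
Sum = 69.775
69.775 is ≥ 50 and < 70.5 → Developing

Developing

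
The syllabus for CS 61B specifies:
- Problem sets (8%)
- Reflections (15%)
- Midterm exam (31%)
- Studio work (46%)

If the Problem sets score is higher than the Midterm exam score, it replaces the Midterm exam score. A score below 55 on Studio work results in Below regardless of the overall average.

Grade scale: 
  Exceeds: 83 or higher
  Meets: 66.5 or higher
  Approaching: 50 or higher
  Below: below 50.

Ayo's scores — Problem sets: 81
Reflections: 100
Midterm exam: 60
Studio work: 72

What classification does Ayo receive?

Meets

Problem sets (81) > Midterm exam (60), so Midterm exam counts as 81.
Studio work score 72 ≥ 55: minimum met.
Weighted total:
  Problem sets 81 × 0.08 = 6.48
  Reflections 100 × 0.15 = 15
  Midterm exam 81 × 0.31 = 25.11
  Studio work 72 × 0.46 = 33.12
Sum = 79.71
79.71 is ≥ 66.5 and < 83 → Meets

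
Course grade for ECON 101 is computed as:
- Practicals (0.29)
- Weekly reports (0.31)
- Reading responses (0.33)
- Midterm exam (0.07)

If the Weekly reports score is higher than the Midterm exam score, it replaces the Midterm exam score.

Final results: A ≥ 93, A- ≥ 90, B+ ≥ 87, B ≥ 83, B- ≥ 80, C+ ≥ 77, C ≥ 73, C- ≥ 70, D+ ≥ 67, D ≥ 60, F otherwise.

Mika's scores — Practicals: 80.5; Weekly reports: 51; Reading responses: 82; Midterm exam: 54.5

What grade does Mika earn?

Weekly reports (51) ≤ Midterm exam (54.5), so Midterm exam stays at 54.5.
Weighted total:
  Practicals 80.5 × 0.29 = 23.345
  Weekly reports 51 × 0.31 = 15.81
  Reading responses 82 × 0.33 = 27.06
  Midterm exam 54.5 × 0.07 = 3.815
Sum = 70.03
70.03 is ≥ 70 and < 73 → C-

C-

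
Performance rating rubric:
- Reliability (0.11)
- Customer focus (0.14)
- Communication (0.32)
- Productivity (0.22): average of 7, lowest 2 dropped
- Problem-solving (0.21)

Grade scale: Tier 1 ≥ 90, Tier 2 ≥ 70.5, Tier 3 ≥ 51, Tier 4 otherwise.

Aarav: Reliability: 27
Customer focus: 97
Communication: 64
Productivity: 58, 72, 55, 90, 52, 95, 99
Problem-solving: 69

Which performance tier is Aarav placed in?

Productivity: drop 52, 55 → average of remaining 5 = 414/5 = 82.8
Weighted total:
  Reliability 27 × 0.11 = 2.97
  Customer focus 97 × 0.14 = 13.58
  Communication 64 × 0.32 = 20.48
  Productivity 82.8 × 0.22 = 18.216
  Problem-solving 69 × 0.21 = 14.49
Sum = 69.736
69.736 is ≥ 51 and < 70.5 → Tier 3

Tier 3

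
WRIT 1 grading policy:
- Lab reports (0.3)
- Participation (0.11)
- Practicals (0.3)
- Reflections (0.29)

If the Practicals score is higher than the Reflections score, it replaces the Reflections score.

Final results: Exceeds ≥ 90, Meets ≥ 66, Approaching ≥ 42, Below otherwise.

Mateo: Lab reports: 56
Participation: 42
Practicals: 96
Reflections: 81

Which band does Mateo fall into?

Meets

Practicals (96) > Reflections (81), so Reflections counts as 96.
Weighted total:
  Lab reports 56 × 0.3 = 16.8
  Participation 42 × 0.11 = 4.62
  Practicals 96 × 0.3 = 28.8
  Reflections 96 × 0.29 = 27.84
Sum = 78.06
78.06 is ≥ 66 and < 90 → Meets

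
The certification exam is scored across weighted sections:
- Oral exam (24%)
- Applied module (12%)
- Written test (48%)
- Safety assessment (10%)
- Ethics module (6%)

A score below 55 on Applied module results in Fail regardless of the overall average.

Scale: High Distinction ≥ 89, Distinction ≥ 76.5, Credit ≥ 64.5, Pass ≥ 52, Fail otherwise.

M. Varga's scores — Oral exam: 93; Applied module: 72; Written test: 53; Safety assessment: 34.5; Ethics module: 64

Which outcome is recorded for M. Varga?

Applied module score 72 ≥ 55: minimum met.
Weighted total:
  Oral exam 93 × 0.24 = 22.32
  Applied module 72 × 0.12 = 8.64
  Written test 53 × 0.48 = 25.44
  Safety assessment 34.5 × 0.1 = 3.45
  Ethics module 64 × 0.06 = 3.84
Sum = 63.69
63.69 is ≥ 52 and < 64.5 → Pass

Pass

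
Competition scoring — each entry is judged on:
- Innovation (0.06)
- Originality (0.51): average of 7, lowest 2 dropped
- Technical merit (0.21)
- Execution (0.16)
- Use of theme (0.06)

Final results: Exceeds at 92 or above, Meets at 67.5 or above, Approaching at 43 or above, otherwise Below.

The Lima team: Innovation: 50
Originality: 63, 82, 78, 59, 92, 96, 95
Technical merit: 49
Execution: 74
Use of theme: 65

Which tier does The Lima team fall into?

Originality: drop 59, 63 → average of remaining 5 = 443/5 = 88.6
Weighted total:
  Innovation 50 × 0.06 = 3
  Originality 88.6 × 0.51 = 45.186
  Technical merit 49 × 0.21 = 10.29
  Execution 74 × 0.16 = 11.84
  Use of theme 65 × 0.06 = 3.9
Sum = 74.216
74.216 is ≥ 67.5 and < 92 → Meets

Meets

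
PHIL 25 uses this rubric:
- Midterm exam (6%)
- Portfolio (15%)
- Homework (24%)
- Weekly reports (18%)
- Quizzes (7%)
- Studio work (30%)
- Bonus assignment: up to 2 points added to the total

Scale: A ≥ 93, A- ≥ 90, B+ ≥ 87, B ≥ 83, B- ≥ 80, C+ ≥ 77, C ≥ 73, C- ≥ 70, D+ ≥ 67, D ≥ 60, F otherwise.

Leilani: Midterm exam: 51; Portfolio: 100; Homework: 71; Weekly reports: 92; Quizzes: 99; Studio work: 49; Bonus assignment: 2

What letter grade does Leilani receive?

C

Weighted total:
  Midterm exam 51 × 0.06 = 3.06
  Portfolio 100 × 0.15 = 15
  Homework 71 × 0.24 = 17.04
  Weekly reports 92 × 0.18 = 16.56
  Quizzes 99 × 0.07 = 6.93
  Studio work 49 × 0.3 = 14.7
Sum = 73.29
Bonus assignment: 73.29 + 2 = 75.29
75.29 is ≥ 73 and < 77 → C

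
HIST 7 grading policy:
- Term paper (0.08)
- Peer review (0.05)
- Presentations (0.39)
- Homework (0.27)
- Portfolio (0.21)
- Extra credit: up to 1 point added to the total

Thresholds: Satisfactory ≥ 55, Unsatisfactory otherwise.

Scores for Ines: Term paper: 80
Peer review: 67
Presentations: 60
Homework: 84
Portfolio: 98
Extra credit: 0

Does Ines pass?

Satisfactory

Weighted total:
  Term paper 80 × 0.08 = 6.4
  Peer review 67 × 0.05 = 3.35
  Presentations 60 × 0.39 = 23.4
  Homework 84 × 0.27 = 22.68
  Portfolio 98 × 0.21 = 20.58
Sum = 76.41
Extra credit: 76.41 + 0 = 76.41
76.41 ≥ 55 → Satisfactory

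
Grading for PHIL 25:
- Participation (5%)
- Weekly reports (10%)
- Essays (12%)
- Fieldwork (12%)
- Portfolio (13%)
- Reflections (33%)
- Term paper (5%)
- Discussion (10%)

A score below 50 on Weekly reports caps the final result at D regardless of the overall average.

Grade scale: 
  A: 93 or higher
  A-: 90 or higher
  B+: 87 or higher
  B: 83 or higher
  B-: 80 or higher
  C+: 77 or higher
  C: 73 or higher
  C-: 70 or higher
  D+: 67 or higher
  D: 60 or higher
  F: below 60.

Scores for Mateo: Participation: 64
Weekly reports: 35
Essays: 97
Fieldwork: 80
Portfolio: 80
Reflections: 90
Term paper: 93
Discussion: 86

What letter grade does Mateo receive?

D

Weekly reports score 35 < 50: minimum not met.
Weighted total:
  Participation 64 × 0.05 = 3.2
  Weekly reports 35 × 0.1 = 3.5
  Essays 97 × 0.12 = 11.64
  Fieldwork 80 × 0.12 = 9.6
  Portfolio 80 × 0.13 = 10.4
  Reflections 90 × 0.33 = 29.7
  Term paper 93 × 0.05 = 4.65
  Discussion 86 × 0.1 = 8.6
Sum = 81.29
81.29 would be B-; cap at D applies → D.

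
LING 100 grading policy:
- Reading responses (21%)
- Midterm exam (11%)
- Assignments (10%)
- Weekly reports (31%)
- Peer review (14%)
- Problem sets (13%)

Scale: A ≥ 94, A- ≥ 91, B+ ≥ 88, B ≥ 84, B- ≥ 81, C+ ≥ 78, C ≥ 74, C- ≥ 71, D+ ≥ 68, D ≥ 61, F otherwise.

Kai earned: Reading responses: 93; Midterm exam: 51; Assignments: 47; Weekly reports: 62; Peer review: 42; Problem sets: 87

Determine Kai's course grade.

Weighted total:
  Reading responses 93 × 0.21 = 19.53
  Midterm exam 51 × 0.11 = 5.61
  Assignments 47 × 0.1 = 4.7
  Weekly reports 62 × 0.31 = 19.22
  Peer review 42 × 0.14 = 5.88
  Problem sets 87 × 0.13 = 11.31
Sum = 66.25
66.25 is ≥ 61 and < 68 → D

D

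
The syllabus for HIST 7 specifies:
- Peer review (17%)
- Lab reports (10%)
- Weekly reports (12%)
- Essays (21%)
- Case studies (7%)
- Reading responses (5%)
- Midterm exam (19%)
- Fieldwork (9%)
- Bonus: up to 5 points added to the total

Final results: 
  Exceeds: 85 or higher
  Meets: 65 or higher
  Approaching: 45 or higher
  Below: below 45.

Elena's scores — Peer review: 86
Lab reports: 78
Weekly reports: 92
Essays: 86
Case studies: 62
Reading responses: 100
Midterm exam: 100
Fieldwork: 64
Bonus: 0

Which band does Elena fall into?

Exceeds

Weighted total:
  Peer review 86 × 0.17 = 14.62
  Lab reports 78 × 0.1 = 7.8
  Weekly reports 92 × 0.12 = 11.04
  Essays 86 × 0.21 = 18.06
  Case studies 62 × 0.07 = 4.34
  Reading responses 100 × 0.05 = 5
  Midterm exam 100 × 0.19 = 19
  Fieldwork 64 × 0.09 = 5.76
Sum = 85.62
Bonus: 85.62 + 0 = 85.62
85.62 ≥ 85 → Exceeds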